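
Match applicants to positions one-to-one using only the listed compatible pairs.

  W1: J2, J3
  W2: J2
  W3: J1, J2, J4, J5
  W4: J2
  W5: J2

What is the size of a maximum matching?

3

Unit-capacity flow: source→left, listed edges, right→sink; max matching = max flow.
Augmenting path W1→J2 (+1); matched 1.
Augmenting path W3→J1 (+1); matched 2.
Augmenting path W2→J2→W1→J3 (+1); matched 3.
No augmenting path remains; maximum matching = 3.
König certificate: {W1, W3, J2} is a vertex cover of size 3 (every listed pair touches it), so no matching can be larger.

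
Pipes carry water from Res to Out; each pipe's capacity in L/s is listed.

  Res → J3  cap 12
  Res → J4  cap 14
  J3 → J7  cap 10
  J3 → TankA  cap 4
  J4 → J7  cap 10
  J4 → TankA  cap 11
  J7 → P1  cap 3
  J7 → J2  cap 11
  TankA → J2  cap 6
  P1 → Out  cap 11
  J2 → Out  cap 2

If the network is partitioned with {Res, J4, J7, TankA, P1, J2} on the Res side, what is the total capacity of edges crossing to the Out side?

Edges leaving {Res, J4, J7, TankA, P1, J2}: Res→J3 (12), P1→Out (11), J2→Out (2).
Cut capacity = 12 + 11 + 2 = 25.

25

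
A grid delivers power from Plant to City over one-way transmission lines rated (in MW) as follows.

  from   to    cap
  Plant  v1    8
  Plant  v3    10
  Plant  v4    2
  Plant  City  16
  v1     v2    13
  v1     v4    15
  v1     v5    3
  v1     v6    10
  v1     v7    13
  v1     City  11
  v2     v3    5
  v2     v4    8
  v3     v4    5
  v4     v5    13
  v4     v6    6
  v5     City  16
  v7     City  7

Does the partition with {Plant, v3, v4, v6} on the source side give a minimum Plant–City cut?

Given cut capacity: 8 + 16 + 13 = 37.
Augment Plant→City: bottleneck 16, flow now 16.
Augment Plant→v1→City: bottleneck 8, flow now 24.
Augment Plant→v4→v5→City: bottleneck 2, flow now 26.
Augment Plant→v3→v4→v5→City: bottleneck 5, flow now 31.
No augmenting path remains; maximum flow = 31.
In the residual graph, reachable from Plant: {Plant, v3}.
Min-cut edges: Plant→v1 (8), Plant→v4 (2), Plant→City (16), v3→v4 (5); capacity 8 + 2 + 16 + 5 = 31.
Cut capacity 37 exceeds the max flow 31, so it is not minimum.

No — its capacity is 37, but the minimum cut has capacity 31.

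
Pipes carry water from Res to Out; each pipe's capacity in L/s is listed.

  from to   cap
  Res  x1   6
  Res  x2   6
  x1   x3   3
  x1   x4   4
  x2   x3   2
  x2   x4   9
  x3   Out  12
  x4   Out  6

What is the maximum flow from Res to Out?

Augment Res→x1→x3→Out: bottleneck 3, flow now 3.
Augment Res→x1→x4→Out: bottleneck 3, flow now 6.
Augment Res→x2→x3→Out: bottleneck 2, flow now 8.
Augment Res→x2→x4→Out: bottleneck 3, flow now 11.
No augmenting path remains; maximum flow = 11.
In the residual graph, reachable from Res: {Res, x1, x2, x4}.
Min-cut edges: x1→x3 (3), x2→x3 (2), x4→Out (6); capacity 3 + 2 + 6 = 11.
This cut is saturated, so no flow can exceed 11.

11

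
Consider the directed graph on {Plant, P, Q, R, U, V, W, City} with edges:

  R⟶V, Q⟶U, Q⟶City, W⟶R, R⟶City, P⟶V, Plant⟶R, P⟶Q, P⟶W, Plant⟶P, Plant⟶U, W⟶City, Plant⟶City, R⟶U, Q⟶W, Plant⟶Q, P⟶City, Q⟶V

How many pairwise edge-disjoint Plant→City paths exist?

4

Assign every edge capacity 1; by Menger, the answer equals the max flow.
Path Plant→City (+1); total 1.
Path Plant→P→City (+1); total 2.
Path Plant→Q→City (+1); total 3.
Path Plant→R→City (+1); total 4.
No residual Plant→City path; max flow = 4.
Certifying cut of size 4: {Plant→City, Plant→P, Plant→Q, Plant→R}.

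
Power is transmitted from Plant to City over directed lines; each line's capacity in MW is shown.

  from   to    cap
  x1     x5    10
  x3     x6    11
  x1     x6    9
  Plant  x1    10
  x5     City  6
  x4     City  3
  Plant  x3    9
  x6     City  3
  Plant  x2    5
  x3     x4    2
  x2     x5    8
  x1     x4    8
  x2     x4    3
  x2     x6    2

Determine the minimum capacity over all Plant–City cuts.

Augment Plant→x1→x4→City: bottleneck 3, flow now 3.
Augment Plant→x1→x5→City: bottleneck 6, flow now 9.
Augment Plant→x1→x6→City: bottleneck 1, flow now 10.
Augment Plant→x2→x6→City: bottleneck 2, flow now 12.
No augmenting path remains; maximum flow = 12.
By max-flow min-cut, the minimum cut capacity equals the max flow.
In the residual graph, reachable from Plant: {Plant, x1, x2, x3, x4, x5, x6}.
Min-cut edges: x4→City (3), x5→City (6), x6→City (3); capacity 3 + 6 + 3 = 12.

12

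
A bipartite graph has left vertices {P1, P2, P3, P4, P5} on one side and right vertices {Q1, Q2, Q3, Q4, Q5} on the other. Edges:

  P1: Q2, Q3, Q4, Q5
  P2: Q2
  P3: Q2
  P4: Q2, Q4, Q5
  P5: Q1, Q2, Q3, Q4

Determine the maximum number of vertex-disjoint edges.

4

Unit-capacity flow: source→left, listed edges, right→sink; max matching = max flow.
Augmenting path P1→Q2 (+1); matched 1.
Augmenting path P4→Q4 (+1); matched 2.
Augmenting path P5→Q1 (+1); matched 3.
Augmenting path P2→Q2→P1→Q3 (+1); matched 4.
No augmenting path remains; maximum matching = 4.
König certificate: {P1, P4, P5, Q2} is a vertex cover of size 4 (every listed pair touches it), so no matching can be larger.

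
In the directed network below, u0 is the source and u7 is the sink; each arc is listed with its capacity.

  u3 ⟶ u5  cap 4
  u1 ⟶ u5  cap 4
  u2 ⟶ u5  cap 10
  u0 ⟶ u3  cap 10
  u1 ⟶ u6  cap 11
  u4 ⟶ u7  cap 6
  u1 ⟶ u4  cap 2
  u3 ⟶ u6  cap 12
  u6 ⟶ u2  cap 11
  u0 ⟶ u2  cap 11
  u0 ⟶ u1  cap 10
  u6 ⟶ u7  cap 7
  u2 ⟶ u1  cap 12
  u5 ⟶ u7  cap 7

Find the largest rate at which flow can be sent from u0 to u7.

16

Augment u0→u1→u4→u7: bottleneck 2, flow now 2.
Augment u0→u1→u5→u7: bottleneck 4, flow now 6.
Augment u0→u1→u6→u7: bottleneck 4, flow now 10.
Augment u0→u2→u5→u7: bottleneck 3, flow now 13.
Augment u0→u3→u6→u7: bottleneck 3, flow now 16.
No augmenting path remains; maximum flow = 16.
In the residual graph, reachable from u0: {u0, u1, u2, u3, u5, u6}.
Min-cut edges: u1→u4 (2), u5→u7 (7), u6→u7 (7); capacity 2 + 7 + 7 = 16.
This cut is saturated, so no flow can exceed 16.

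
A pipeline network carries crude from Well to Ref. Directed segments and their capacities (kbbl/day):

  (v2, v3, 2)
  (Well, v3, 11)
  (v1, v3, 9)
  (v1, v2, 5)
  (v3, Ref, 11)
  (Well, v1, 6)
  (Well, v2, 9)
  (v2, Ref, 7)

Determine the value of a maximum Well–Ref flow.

Augment Well→v2→Ref: bottleneck 7, flow now 7.
Augment Well→v3→Ref: bottleneck 11, flow now 18.
No augmenting path remains; maximum flow = 18.
In the residual graph, reachable from Well: {Well, v1, v2, v3}.
Min-cut edges: v2→Ref (7), v3→Ref (11); capacity 7 + 11 = 18.
This cut is saturated, so no flow can exceed 18.

18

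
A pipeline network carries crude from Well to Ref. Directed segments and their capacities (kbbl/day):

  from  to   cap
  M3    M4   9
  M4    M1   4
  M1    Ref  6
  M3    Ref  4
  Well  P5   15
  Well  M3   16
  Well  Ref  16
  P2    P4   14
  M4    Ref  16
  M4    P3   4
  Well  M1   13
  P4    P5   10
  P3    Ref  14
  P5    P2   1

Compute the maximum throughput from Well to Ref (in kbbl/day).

35

Augment Well→Ref: bottleneck 16, flow now 16.
Augment Well→M3→Ref: bottleneck 4, flow now 20.
Augment Well→M1→Ref: bottleneck 6, flow now 26.
Augment Well→M3→M4→Ref: bottleneck 9, flow now 35.
No augmenting path remains; maximum flow = 35.
In the residual graph, reachable from Well: {Well, P2, M3, P4, P5, M1}.
Min-cut edges: Well→Ref (16), M3→M4 (9), M3→Ref (4), M1→Ref (6); capacity 16 + 9 + 4 + 6 = 35.
This cut is saturated, so no flow can exceed 35.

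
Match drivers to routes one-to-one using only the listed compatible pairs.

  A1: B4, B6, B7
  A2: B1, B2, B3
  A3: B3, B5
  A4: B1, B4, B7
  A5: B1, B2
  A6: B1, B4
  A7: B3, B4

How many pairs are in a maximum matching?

Unit-capacity flow: source→left, listed edges, right→sink; max matching = max flow.
Augmenting path A1→B4 (+1); matched 1.
Augmenting path A2→B1 (+1); matched 2.
Augmenting path A3→B3 (+1); matched 3.
Augmenting path A4→B7 (+1); matched 4.
Augmenting path A5→B2 (+1); matched 5.
Augmenting path A6→B4→A1→B6 (+1); matched 6.
Augmenting path A7→B3→A3→B5 (+1); matched 7.
No augmenting path remains; maximum matching = 7.
König certificate: {A1, A2, A3, A4, A5, A6, A7} is a vertex cover of size 7 (every listed pair touches it), so no matching can be larger.

7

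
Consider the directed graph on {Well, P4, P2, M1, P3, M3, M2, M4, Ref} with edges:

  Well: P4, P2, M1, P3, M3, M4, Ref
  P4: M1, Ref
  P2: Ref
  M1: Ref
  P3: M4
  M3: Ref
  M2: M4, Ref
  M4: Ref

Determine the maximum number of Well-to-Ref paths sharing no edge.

6

Assign every edge capacity 1; by Menger, the answer equals the max flow.
Path Well→Ref (+1); total 1.
Path Well→P4→Ref (+1); total 2.
Path Well→P2→Ref (+1); total 3.
Path Well→M1→Ref (+1); total 4.
Path Well→M3→Ref (+1); total 5.
Path Well→M4→Ref (+1); total 6.
No residual Well→Ref path; max flow = 6.
Certifying cut of size 6: {M4→Ref, Well→M1, Well→M3, Well→P2, Well→P4, Well→Ref}.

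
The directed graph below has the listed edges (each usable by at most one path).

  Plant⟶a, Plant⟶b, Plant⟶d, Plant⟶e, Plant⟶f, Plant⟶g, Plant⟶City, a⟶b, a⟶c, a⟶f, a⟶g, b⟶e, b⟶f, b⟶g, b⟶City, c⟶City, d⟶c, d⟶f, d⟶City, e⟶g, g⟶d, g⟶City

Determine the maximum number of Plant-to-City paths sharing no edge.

Assign every edge capacity 1; by Menger, the answer equals the max flow.
Path Plant→City (+1); total 1.
Path Plant→b→City (+1); total 2.
Path Plant→d→City (+1); total 3.
Path Plant→g→City (+1); total 4.
Path Plant→a→c→City (+1); total 5.
No residual Plant→City path; max flow = 5.
Certifying cut of size 5: {Plant→City, b→City, c→City, d→City, g→City}.

5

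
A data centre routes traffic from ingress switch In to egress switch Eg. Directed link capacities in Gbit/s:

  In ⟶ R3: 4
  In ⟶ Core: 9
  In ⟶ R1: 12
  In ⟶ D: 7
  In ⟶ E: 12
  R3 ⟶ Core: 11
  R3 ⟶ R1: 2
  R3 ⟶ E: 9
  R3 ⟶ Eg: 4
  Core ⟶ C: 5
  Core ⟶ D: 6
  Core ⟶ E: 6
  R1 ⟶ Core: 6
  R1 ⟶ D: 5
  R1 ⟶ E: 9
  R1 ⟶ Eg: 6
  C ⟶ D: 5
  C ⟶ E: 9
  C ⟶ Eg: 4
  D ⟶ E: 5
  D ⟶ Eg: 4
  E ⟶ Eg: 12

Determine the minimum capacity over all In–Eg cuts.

Augment In→R3→Eg: bottleneck 4, flow now 4.
Augment In→R1→Eg: bottleneck 6, flow now 10.
Augment In→D→Eg: bottleneck 4, flow now 14.
Augment In→E→Eg: bottleneck 12, flow now 26.
Augment In→Core→C→Eg: bottleneck 4, flow now 30.
No augmenting path remains; maximum flow = 30.
By max-flow min-cut, the minimum cut capacity equals the max flow.
In the residual graph, reachable from In: {In, Core, R1, C, D, E}.
Min-cut edges: In→R3 (4), R1→Eg (6), C→Eg (4), D→Eg (4), E→Eg (12); capacity 4 + 6 + 4 + 4 + 12 = 30.

30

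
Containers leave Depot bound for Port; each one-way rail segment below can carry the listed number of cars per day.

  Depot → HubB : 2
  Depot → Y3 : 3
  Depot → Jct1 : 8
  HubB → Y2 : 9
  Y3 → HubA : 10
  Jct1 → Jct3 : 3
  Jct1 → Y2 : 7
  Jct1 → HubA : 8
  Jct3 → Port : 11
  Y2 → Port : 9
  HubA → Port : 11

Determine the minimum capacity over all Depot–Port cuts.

13

Augment Depot→HubB→Y2→Port: bottleneck 2, flow now 2.
Augment Depot→Y3→HubA→Port: bottleneck 3, flow now 5.
Augment Depot→Jct1→Jct3→Port: bottleneck 3, flow now 8.
Augment Depot→Jct1→Y2→Port: bottleneck 5, flow now 13.
No augmenting path remains; maximum flow = 13.
By max-flow min-cut, the minimum cut capacity equals the max flow.
In the residual graph, reachable from Depot: {Depot}.
Min-cut edges: Depot→HubB (2), Depot→Y3 (3), Depot→Jct1 (8); capacity 2 + 3 + 8 = 13.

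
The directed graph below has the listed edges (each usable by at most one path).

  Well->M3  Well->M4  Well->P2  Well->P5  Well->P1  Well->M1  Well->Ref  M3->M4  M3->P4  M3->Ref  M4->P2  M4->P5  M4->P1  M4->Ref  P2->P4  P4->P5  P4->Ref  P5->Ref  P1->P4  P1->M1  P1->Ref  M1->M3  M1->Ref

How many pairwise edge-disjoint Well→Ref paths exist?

7

Assign every edge capacity 1; by Menger, the answer equals the max flow.
Path Well→Ref (+1); total 1.
Path Well→M3→Ref (+1); total 2.
Path Well→M4→Ref (+1); total 3.
Path Well→P5→Ref (+1); total 4.
Path Well→P1→Ref (+1); total 5.
Path Well→M1→Ref (+1); total 6.
Path Well→P2→P4→Ref (+1); total 7.
No residual Well→Ref path; max flow = 7.
Certifying cut of size 7: {Well→M1, Well→M3, Well→M4, Well→P1, Well→P2, Well→P5, Well→Ref}.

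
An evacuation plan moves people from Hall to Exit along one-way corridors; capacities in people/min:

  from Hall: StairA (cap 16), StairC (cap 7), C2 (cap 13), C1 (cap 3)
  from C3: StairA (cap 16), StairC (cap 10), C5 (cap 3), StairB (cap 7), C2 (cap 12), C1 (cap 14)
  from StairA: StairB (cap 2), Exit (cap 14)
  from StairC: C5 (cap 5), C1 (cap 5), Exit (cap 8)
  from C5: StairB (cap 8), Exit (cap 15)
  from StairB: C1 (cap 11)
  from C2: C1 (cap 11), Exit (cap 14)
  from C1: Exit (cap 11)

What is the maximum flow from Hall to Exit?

39

Augment Hall→StairA→Exit: bottleneck 14, flow now 14.
Augment Hall→StairC→Exit: bottleneck 7, flow now 21.
Augment Hall→C2→Exit: bottleneck 13, flow now 34.
Augment Hall→C1→Exit: bottleneck 3, flow now 37.
Augment Hall→StairA→StairB→C1→Exit: bottleneck 2, flow now 39.
No augmenting path remains; maximum flow = 39.
In the residual graph, reachable from Hall: {Hall}.
Min-cut edges: Hall→StairA (16), Hall→StairC (7), Hall→C2 (13), Hall→C1 (3); capacity 16 + 7 + 13 + 3 = 39.
This cut is saturated, so no flow can exceed 39.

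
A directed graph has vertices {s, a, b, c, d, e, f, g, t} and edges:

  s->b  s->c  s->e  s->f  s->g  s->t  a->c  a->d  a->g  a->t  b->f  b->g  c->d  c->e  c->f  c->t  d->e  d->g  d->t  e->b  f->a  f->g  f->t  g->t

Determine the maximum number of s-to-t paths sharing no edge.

5

Assign every edge capacity 1; by Menger, the answer equals the max flow.
Path s→t (+1); total 1.
Path s→c→t (+1); total 2.
Path s→f→t (+1); total 3.
Path s→g→t (+1); total 4.
Path s→b→f→a→t (+1); total 5.
No residual s→t path; max flow = 5.
Certifying cut of size 5: {b→f, g→t, s→c, s→f, s→t}.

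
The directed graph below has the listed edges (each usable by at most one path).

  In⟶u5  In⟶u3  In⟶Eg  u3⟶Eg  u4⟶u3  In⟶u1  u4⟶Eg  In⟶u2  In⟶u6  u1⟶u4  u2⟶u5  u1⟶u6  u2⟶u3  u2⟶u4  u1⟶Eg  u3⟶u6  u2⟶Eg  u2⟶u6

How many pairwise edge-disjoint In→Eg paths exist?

4

Assign every edge capacity 1; by Menger, the answer equals the max flow.
Path In→Eg (+1); total 1.
Path In→u1→Eg (+1); total 2.
Path In→u2→Eg (+1); total 3.
Path In→u3→Eg (+1); total 4.
No residual In→Eg path; max flow = 4.
Certifying cut of size 4: {In→Eg, In→u1, In→u2, In→u3}.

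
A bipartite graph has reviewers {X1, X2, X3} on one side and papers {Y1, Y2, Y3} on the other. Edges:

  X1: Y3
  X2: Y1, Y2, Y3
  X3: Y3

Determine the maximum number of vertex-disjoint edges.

2

Unit-capacity flow: source→left, listed edges, right→sink; max matching = max flow.
Augmenting path X1→Y3 (+1); matched 1.
Augmenting path X2→Y1 (+1); matched 2.
No augmenting path remains; maximum matching = 2.
König certificate: {X2, Y3} is a vertex cover of size 2 (every listed pair touches it), so no matching can be larger.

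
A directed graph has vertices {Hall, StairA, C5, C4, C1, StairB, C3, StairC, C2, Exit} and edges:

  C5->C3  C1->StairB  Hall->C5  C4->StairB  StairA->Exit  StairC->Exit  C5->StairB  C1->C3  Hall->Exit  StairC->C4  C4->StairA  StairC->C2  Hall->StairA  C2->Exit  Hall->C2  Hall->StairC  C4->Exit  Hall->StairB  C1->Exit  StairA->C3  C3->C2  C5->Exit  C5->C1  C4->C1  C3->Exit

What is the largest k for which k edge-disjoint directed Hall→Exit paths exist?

Assign every edge capacity 1; by Menger, the answer equals the max flow.
Path Hall→Exit (+1); total 1.
Path Hall→StairA→Exit (+1); total 2.
Path Hall→C5→Exit (+1); total 3.
Path Hall→StairC→Exit (+1); total 4.
Path Hall→C2→Exit (+1); total 5.
No residual Hall→Exit path; max flow = 5.
Certifying cut of size 5: {Hall→C2, Hall→C5, Hall→Exit, Hall→StairA, Hall→StairC}.

5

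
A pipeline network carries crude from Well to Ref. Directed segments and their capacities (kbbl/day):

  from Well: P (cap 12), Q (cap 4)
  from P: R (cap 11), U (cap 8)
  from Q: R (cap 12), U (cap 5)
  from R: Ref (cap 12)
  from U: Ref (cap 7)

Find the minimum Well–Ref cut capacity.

Augment Well→P→R→Ref: bottleneck 11, flow now 11.
Augment Well→P→U→Ref: bottleneck 1, flow now 12.
Augment Well→Q→R→Ref: bottleneck 1, flow now 13.
Augment Well→Q→U→Ref: bottleneck 3, flow now 16.
No augmenting path remains; maximum flow = 16.
By max-flow min-cut, the minimum cut capacity equals the max flow.
In the residual graph, reachable from Well: {Well}.
Min-cut edges: Well→P (12), Well→Q (4); capacity 12 + 4 = 16.

16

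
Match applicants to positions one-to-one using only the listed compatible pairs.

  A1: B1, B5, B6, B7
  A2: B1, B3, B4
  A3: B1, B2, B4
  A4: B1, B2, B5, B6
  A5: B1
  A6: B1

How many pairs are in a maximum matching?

Unit-capacity flow: source→left, listed edges, right→sink; max matching = max flow.
Augmenting path A1→B1 (+1); matched 1.
Augmenting path A2→B3 (+1); matched 2.
Augmenting path A3→B2 (+1); matched 3.
Augmenting path A4→B5 (+1); matched 4.
Augmenting path A5→B1→A1→B6 (+1); matched 5.
No augmenting path remains; maximum matching = 5.
König certificate: {A1, A2, A3, A4, B1} is a vertex cover of size 5 (every listed pair touches it), so no matching can be larger.

5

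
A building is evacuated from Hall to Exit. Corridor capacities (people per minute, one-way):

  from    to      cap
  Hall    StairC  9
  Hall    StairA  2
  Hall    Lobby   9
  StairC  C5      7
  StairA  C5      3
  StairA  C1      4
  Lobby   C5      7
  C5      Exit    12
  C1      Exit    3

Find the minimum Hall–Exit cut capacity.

14

Augment Hall→StairC→C5→Exit: bottleneck 7, flow now 7.
Augment Hall→StairA→C5→Exit: bottleneck 2, flow now 9.
Augment Hall→Lobby→C5→Exit: bottleneck 3, flow now 12.
Augment Hall→Lobby→C5→StairA→C1→Exit: bottleneck 2, flow now 14. (uses reverse residual edge)
No augmenting path remains; maximum flow = 14.
By max-flow min-cut, the minimum cut capacity equals the max flow.
In the residual graph, reachable from Hall: {Hall, StairC, Lobby, C5}.
Min-cut edges: Hall→StairA (2), C5→Exit (12); capacity 2 + 12 = 14.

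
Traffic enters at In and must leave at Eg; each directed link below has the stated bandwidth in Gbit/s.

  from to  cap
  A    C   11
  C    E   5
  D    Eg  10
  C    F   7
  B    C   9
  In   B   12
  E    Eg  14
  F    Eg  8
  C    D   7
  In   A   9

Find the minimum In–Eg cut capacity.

18

Augment In→A→C→D→Eg: bottleneck 7, flow now 7.
Augment In→A→C→E→Eg: bottleneck 2, flow now 9.
Augment In→B→C→E→Eg: bottleneck 3, flow now 12.
Augment In→B→C→F→Eg: bottleneck 6, flow now 18.
No augmenting path remains; maximum flow = 18.
By max-flow min-cut, the minimum cut capacity equals the max flow.
In the residual graph, reachable from In: {In, B}.
Min-cut edges: In→A (9), B→C (9); capacity 9 + 9 = 18.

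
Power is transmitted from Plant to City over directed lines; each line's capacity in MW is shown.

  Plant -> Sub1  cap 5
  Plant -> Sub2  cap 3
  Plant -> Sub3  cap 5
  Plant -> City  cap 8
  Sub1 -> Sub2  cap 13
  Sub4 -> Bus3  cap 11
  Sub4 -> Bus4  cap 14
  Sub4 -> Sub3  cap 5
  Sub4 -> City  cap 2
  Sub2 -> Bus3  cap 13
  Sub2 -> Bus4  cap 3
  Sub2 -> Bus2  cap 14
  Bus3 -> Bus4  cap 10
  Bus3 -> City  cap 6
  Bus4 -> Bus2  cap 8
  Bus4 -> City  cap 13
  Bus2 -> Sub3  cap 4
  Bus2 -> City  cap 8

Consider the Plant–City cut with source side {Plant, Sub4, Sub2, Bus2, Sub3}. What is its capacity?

Edges leaving {Plant, Sub4, Sub2, Bus2, Sub3}: Plant→Sub1 (5), Plant→City (8), Sub4→Bus3 (11), Sub4→Bus4 (14), Sub4→City (2), Sub2→Bus3 (13), Sub2→Bus4 (3), Bus2→City (8).
Cut capacity = 5 + 8 + 11 + 14 + 2 + 13 + 3 + 8 = 64.

64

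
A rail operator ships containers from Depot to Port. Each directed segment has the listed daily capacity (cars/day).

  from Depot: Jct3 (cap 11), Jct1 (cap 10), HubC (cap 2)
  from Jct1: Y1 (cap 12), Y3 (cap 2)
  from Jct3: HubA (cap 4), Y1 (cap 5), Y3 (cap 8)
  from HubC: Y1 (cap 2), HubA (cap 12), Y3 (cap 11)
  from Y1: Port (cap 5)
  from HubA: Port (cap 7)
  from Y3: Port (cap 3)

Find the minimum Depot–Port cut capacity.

14

Augment Depot→Jct1→Y1→Port: bottleneck 5, flow now 5.
Augment Depot→Jct1→Y3→Port: bottleneck 2, flow now 7.
Augment Depot→Jct3→HubA→Port: bottleneck 4, flow now 11.
Augment Depot→Jct3→Y3→Port: bottleneck 1, flow now 12.
Augment Depot→HubC→HubA→Port: bottleneck 2, flow now 14.
No augmenting path remains; maximum flow = 14.
By max-flow min-cut, the minimum cut capacity equals the max flow.
In the residual graph, reachable from Depot: {Depot, Jct1, Jct3, Y1, Y3}.
Min-cut edges: Depot→HubC (2), Jct3→HubA (4), Y1→Port (5), Y3→Port (3); capacity 2 + 4 + 5 + 3 = 14.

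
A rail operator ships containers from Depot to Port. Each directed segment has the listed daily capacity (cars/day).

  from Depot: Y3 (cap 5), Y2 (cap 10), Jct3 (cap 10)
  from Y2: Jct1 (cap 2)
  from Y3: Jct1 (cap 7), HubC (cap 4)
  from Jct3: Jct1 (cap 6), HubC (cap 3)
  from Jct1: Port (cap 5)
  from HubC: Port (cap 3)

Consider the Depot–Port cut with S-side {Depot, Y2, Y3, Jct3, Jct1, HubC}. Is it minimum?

Yes — it is a minimum cut (capacity 8).

Given cut capacity: 5 + 3 = 8.
Augment Depot→Y2→Jct1→Port: bottleneck 2, flow now 2.
Augment Depot→Y3→Jct1→Port: bottleneck 3, flow now 5.
Augment Depot→Y3→HubC→Port: bottleneck 2, flow now 7.
Augment Depot→Jct3→HubC→Port: bottleneck 1, flow now 8.
No augmenting path remains; maximum flow = 8.
Cut capacity 8 equals the max flow, so it is a minimum cut.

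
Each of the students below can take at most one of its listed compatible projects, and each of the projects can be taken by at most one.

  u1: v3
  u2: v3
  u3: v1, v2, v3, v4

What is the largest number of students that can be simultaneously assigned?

Unit-capacity flow: source→left, listed edges, right→sink; max matching = max flow.
Augmenting path u1→v3 (+1); matched 1.
Augmenting path u3→v1 (+1); matched 2.
No augmenting path remains; maximum matching = 2.
König certificate: {u3, v3} is a vertex cover of size 2 (every listed pair touches it), so no matching can be larger.

2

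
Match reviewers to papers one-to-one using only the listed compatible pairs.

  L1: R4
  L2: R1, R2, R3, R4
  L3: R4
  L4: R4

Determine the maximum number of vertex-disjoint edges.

Unit-capacity flow: source→left, listed edges, right→sink; max matching = max flow.
Augmenting path L1→R4 (+1); matched 1.
Augmenting path L2→R1 (+1); matched 2.
No augmenting path remains; maximum matching = 2.
König certificate: {L2, R4} is a vertex cover of size 2 (every listed pair touches it), so no matching can be larger.

2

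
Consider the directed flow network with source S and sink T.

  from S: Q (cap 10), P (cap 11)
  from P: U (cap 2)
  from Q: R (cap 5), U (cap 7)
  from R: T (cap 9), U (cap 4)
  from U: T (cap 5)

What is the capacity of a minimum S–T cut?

Augment S→P→U→T: bottleneck 2, flow now 2.
Augment S→Q→R→T: bottleneck 5, flow now 7.
Augment S→Q→U→T: bottleneck 3, flow now 10.
No augmenting path remains; maximum flow = 10.
By max-flow min-cut, the minimum cut capacity equals the max flow.
In the residual graph, reachable from S: {S, P, Q, U}.
Min-cut edges: Q→R (5), U→T (5); capacity 5 + 5 = 10.

10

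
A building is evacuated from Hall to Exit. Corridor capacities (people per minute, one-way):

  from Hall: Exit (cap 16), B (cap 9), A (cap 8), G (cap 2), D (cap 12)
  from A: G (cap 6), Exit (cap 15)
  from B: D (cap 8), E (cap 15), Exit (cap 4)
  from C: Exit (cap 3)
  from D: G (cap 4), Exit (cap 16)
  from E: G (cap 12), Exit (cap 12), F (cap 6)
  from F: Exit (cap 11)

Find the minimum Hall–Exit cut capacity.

45

Augment Hall→Exit: bottleneck 16, flow now 16.
Augment Hall→A→Exit: bottleneck 8, flow now 24.
Augment Hall→B→Exit: bottleneck 4, flow now 28.
Augment Hall→D→Exit: bottleneck 12, flow now 40.
Augment Hall→B→D→Exit: bottleneck 4, flow now 44.
Augment Hall→B→E→Exit: bottleneck 1, flow now 45.
No augmenting path remains; maximum flow = 45.
By max-flow min-cut, the minimum cut capacity equals the max flow.
In the residual graph, reachable from Hall: {Hall, G}.
Min-cut edges: Hall→A (8), Hall→B (9), Hall→D (12), Hall→Exit (16); capacity 8 + 9 + 12 + 16 = 45.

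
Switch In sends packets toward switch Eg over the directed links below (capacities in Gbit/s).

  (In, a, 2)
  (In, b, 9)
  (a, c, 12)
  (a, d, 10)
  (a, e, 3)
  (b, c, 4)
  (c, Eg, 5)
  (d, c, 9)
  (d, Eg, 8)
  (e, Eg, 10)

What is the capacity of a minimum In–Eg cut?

6

Augment In→a→c→Eg: bottleneck 2, flow now 2.
Augment In→b→c→Eg: bottleneck 3, flow now 5.
Augment In→b→c→a→d→Eg: bottleneck 1, flow now 6. (uses reverse residual edge)
No augmenting path remains; maximum flow = 6.
By max-flow min-cut, the minimum cut capacity equals the max flow.
In the residual graph, reachable from In: {In, b}.
Min-cut edges: In→a (2), b→c (4); capacity 2 + 4 = 6.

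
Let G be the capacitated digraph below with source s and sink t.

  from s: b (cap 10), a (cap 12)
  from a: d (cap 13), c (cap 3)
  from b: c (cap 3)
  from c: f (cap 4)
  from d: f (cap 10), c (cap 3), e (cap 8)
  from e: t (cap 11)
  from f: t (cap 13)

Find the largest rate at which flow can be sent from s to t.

Augment s→a→c→f→t: bottleneck 3, flow now 3.
Augment s→a→d→e→t: bottleneck 8, flow now 11.
Augment s→a→d→f→t: bottleneck 1, flow now 12.
Augment s→b→c→f→t: bottleneck 1, flow now 13.
Augment s→b→c→a→d→f→t: bottleneck 2, flow now 15. (uses reverse residual edge)
No augmenting path remains; maximum flow = 15.
In the residual graph, reachable from s: {s, b}.
Min-cut edges: s→a (12), b→c (3); capacity 12 + 3 = 15.
This cut is saturated, so no flow can exceed 15.

15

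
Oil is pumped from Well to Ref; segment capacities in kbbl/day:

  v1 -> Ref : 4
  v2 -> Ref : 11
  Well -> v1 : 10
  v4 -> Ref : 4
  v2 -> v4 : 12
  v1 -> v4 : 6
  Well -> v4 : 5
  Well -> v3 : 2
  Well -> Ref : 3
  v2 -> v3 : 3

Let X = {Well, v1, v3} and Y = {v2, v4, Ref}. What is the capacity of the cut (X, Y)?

Edges leaving {Well, v1, v3}: Well→v4 (5), Well→Ref (3), v1→v4 (6), v1→Ref (4).
Cut capacity = 5 + 3 + 6 + 4 = 18.

18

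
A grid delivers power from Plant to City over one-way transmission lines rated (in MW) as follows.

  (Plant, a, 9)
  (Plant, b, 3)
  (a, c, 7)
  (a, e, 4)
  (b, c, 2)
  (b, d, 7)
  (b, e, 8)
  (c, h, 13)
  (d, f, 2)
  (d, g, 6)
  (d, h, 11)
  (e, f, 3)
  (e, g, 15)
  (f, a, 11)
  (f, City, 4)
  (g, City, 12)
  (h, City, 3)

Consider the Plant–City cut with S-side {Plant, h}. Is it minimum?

No — its capacity is 15, but the minimum cut has capacity 10.

Given cut capacity: 9 + 3 + 3 = 15.
Augment Plant→a→c→h→City: bottleneck 3, flow now 3.
Augment Plant→a→e→f→City: bottleneck 3, flow now 6.
Augment Plant→a→e→g→City: bottleneck 1, flow now 7.
Augment Plant→b→d→f→City: bottleneck 1, flow now 8.
Augment Plant→b→d→g→City: bottleneck 2, flow now 10.
No augmenting path remains; maximum flow = 10.
In the residual graph, reachable from Plant: {Plant, a, c, h}.
Min-cut edges: Plant→b (3), a→e (4), h→City (3); capacity 3 + 4 + 3 = 10.
Cut capacity 15 exceeds the max flow 10, so it is not minimum.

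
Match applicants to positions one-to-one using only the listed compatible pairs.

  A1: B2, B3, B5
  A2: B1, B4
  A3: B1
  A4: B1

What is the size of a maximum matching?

3

Unit-capacity flow: source→left, listed edges, right→sink; max matching = max flow.
Augmenting path A1→B2 (+1); matched 1.
Augmenting path A2→B1 (+1); matched 2.
Augmenting path A3→B1→A2→B4 (+1); matched 3.
No augmenting path remains; maximum matching = 3.
König certificate: {A1, A2, B1} is a vertex cover of size 3 (every listed pair touches it), so no matching can be larger.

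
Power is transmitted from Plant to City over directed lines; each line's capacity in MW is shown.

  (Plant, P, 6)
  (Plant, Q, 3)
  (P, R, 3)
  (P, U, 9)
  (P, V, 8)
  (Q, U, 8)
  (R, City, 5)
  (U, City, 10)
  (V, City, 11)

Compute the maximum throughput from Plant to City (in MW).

9

Augment Plant→P→R→City: bottleneck 3, flow now 3.
Augment Plant→P→U→City: bottleneck 3, flow now 6.
Augment Plant→Q→U→City: bottleneck 3, flow now 9.
No augmenting path remains; maximum flow = 9.
In the residual graph, reachable from Plant: {Plant}.
Min-cut edges: Plant→P (6), Plant→Q (3); capacity 6 + 3 = 9.
This cut is saturated, so no flow can exceed 9.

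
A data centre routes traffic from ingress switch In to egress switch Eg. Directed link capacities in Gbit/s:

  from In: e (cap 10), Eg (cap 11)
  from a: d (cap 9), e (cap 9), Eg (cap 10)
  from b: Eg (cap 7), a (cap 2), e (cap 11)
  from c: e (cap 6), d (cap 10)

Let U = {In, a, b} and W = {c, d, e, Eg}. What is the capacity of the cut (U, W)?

67

Edges leaving {In, a, b}: In→e (10), In→Eg (11), a→d (9), a→e (9), a→Eg (10), b→e (11), b→Eg (7).
Cut capacity = 10 + 11 + 9 + 9 + 10 + 11 + 7 = 67.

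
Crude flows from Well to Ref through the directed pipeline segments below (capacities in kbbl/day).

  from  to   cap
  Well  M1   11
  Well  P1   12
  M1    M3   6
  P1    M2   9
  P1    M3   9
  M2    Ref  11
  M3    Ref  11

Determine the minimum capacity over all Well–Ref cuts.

Augment Well→M1→M3→Ref: bottleneck 6, flow now 6.
Augment Well→P1→M2→Ref: bottleneck 9, flow now 15.
Augment Well→P1→M3→Ref: bottleneck 3, flow now 18.
No augmenting path remains; maximum flow = 18.
By max-flow min-cut, the minimum cut capacity equals the max flow.
In the residual graph, reachable from Well: {Well, M1}.
Min-cut edges: Well→P1 (12), M1→M3 (6); capacity 12 + 6 = 18.

18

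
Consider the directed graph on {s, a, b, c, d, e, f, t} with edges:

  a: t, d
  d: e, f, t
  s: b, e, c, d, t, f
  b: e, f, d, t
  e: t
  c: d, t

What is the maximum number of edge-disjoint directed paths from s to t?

Assign every edge capacity 1; by Menger, the answer equals the max flow.
Path s→t (+1); total 1.
Path s→b→t (+1); total 2.
Path s→c→t (+1); total 3.
Path s→d→t (+1); total 4.
Path s→e→t (+1); total 5.
No residual s→t path; max flow = 5.
Certifying cut of size 5: {s→b, s→c, s→d, s→e, s→t}.

5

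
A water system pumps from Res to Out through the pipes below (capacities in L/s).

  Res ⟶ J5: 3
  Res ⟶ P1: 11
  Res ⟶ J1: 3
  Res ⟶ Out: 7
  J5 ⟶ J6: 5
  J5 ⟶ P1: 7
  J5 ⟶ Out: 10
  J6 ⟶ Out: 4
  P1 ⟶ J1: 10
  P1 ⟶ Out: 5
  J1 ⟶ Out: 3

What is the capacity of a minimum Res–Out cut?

Augment Res→Out: bottleneck 7, flow now 7.
Augment Res→J5→Out: bottleneck 3, flow now 10.
Augment Res→P1→Out: bottleneck 5, flow now 15.
Augment Res→J1→Out: bottleneck 3, flow now 18.
No augmenting path remains; maximum flow = 18.
By max-flow min-cut, the minimum cut capacity equals the max flow.
In the residual graph, reachable from Res: {Res, P1, J1}.
Min-cut edges: Res→J5 (3), Res→Out (7), P1→Out (5), J1→Out (3); capacity 3 + 7 + 5 + 3 = 18.

18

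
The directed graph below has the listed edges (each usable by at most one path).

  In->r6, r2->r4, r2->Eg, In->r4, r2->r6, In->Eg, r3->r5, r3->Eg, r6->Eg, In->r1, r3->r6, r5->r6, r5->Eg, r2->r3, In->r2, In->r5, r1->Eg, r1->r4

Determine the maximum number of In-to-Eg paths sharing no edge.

5

Assign every edge capacity 1; by Menger, the answer equals the max flow.
Path In→Eg (+1); total 1.
Path In→r1→Eg (+1); total 2.
Path In→r2→Eg (+1); total 3.
Path In→r5→Eg (+1); total 4.
Path In→r6→Eg (+1); total 5.
No residual In→Eg path; max flow = 5.
Certifying cut of size 5: {In→Eg, In→r1, In→r2, In→r5, In→r6}.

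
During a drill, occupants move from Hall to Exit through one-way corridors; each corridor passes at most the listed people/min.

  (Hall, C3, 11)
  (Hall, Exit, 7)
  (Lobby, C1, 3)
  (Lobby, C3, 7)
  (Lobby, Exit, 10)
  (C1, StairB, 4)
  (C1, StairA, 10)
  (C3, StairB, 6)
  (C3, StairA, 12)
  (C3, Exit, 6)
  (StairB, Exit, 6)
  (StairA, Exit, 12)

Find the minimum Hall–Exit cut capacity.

Augment Hall→Exit: bottleneck 7, flow now 7.
Augment Hall→C3→Exit: bottleneck 6, flow now 13.
Augment Hall→C3→StairB→Exit: bottleneck 5, flow now 18.
No augmenting path remains; maximum flow = 18.
By max-flow min-cut, the minimum cut capacity equals the max flow.
In the residual graph, reachable from Hall: {Hall}.
Min-cut edges: Hall→C3 (11), Hall→Exit (7); capacity 11 + 7 = 18.

18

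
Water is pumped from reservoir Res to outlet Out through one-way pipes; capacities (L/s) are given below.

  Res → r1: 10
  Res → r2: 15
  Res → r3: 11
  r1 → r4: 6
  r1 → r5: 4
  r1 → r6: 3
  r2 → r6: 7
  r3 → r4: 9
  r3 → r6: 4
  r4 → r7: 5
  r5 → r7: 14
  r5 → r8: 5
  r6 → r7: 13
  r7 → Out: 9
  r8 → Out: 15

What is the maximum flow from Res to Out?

Augment Res→r1→r4→r7→Out: bottleneck 5, flow now 5.
Augment Res→r1→r5→r7→Out: bottleneck 4, flow now 9.
Augment Res→r1→r6→r7→r5→r8→Out: bottleneck 1, flow now 10. (uses reverse residual edge)
Augment Res→r2→r6→r7→r5→r8→Out: bottleneck 3, flow now 13. (uses reverse residual edge)
No augmenting path remains; maximum flow = 13.
In the residual graph, reachable from Res: {Res, r1, r2, r3, r4, r6, r7}.
Min-cut edges: r1→r5 (4), r7→Out (9); capacity 4 + 9 = 13.
This cut is saturated, so no flow can exceed 13.

13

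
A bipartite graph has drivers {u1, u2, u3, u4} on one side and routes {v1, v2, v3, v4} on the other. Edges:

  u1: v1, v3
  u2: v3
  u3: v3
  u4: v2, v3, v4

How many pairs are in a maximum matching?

Unit-capacity flow: source→left, listed edges, right→sink; max matching = max flow.
Augmenting path u1→v1 (+1); matched 1.
Augmenting path u2→v3 (+1); matched 2.
Augmenting path u4→v2 (+1); matched 3.
No augmenting path remains; maximum matching = 3.
König certificate: {u1, u4, v3} is a vertex cover of size 3 (every listed pair touches it), so no matching can be larger.

3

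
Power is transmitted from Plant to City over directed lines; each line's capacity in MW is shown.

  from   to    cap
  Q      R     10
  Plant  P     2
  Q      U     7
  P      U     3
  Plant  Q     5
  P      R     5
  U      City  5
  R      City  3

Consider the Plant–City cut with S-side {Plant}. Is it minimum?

Yes — it is a minimum cut (capacity 7).

Given cut capacity: 2 + 5 = 7.
Augment Plant→P→R→City: bottleneck 2, flow now 2.
Augment Plant→Q→R→City: bottleneck 1, flow now 3.
Augment Plant→Q→U→City: bottleneck 4, flow now 7.
No augmenting path remains; maximum flow = 7.
Cut capacity 7 equals the max flow, so it is a minimum cut.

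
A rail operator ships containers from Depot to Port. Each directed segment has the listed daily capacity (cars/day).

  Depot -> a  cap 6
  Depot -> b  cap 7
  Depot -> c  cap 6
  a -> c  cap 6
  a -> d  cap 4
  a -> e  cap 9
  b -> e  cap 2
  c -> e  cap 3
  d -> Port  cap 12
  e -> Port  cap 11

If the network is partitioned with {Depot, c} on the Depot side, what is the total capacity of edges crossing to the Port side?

Edges leaving {Depot, c}: Depot→a (6), Depot→b (7), c→e (3).
Cut capacity = 6 + 7 + 3 = 16.

16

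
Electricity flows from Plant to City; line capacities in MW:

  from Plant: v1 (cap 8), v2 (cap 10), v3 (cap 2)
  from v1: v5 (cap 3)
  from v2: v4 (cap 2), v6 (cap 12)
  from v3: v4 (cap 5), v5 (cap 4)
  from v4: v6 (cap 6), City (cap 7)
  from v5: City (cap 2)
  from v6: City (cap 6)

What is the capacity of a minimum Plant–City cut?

12

Augment Plant→v1→v5→City: bottleneck 2, flow now 2.
Augment Plant→v2→v4→City: bottleneck 2, flow now 4.
Augment Plant→v2→v6→City: bottleneck 6, flow now 10.
Augment Plant→v3→v4→City: bottleneck 2, flow now 12.
No augmenting path remains; maximum flow = 12.
By max-flow min-cut, the minimum cut capacity equals the max flow.
In the residual graph, reachable from Plant: {Plant, v1, v2, v5, v6}.
Min-cut edges: Plant→v3 (2), v2→v4 (2), v5→City (2), v6→City (6); capacity 2 + 2 + 2 + 6 = 12.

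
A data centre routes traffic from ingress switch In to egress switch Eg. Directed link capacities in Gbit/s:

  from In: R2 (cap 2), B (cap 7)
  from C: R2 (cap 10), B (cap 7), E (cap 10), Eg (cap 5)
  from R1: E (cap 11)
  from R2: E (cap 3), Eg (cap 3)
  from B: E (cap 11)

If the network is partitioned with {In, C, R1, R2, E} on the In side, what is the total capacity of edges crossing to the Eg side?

22

Edges leaving {In, C, R1, R2, E}: In→B (7), C→B (7), C→Eg (5), R2→Eg (3).
Cut capacity = 7 + 7 + 5 + 3 = 22.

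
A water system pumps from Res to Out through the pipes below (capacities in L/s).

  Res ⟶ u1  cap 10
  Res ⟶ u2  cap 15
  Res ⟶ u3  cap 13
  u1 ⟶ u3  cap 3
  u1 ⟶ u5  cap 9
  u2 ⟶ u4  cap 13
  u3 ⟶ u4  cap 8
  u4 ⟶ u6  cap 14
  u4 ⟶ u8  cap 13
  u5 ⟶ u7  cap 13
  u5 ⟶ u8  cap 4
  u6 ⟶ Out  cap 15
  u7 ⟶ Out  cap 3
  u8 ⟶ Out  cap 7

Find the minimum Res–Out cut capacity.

Augment Res→u1→u5→u7→Out: bottleneck 3, flow now 3.
Augment Res→u1→u5→u8→Out: bottleneck 4, flow now 7.
Augment Res→u2→u4→u6→Out: bottleneck 13, flow now 20.
Augment Res→u3→u4→u6→Out: bottleneck 1, flow now 21.
Augment Res→u3→u4→u8→Out: bottleneck 3, flow now 24.
No augmenting path remains; maximum flow = 24.
By max-flow min-cut, the minimum cut capacity equals the max flow.
In the residual graph, reachable from Res: {Res, u1, u2, u3, u4, u5, u7, u8}.
Min-cut edges: u4→u6 (14), u7→Out (3), u8→Out (7); capacity 14 + 3 + 7 = 24.

24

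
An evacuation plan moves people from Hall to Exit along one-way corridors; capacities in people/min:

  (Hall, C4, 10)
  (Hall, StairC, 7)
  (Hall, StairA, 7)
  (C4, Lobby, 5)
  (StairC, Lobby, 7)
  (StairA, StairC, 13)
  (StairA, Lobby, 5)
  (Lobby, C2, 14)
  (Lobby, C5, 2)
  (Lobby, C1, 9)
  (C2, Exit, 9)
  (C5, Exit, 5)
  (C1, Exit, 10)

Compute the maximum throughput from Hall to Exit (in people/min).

17

Augment Hall→C4→Lobby→C2→Exit: bottleneck 5, flow now 5.
Augment Hall→StairC→Lobby→C2→Exit: bottleneck 4, flow now 9.
Augment Hall→StairC→Lobby→C5→Exit: bottleneck 2, flow now 11.
Augment Hall→StairC→Lobby→C1→Exit: bottleneck 1, flow now 12.
Augment Hall→StairA→Lobby→C1→Exit: bottleneck 5, flow now 17.
No augmenting path remains; maximum flow = 17.
In the residual graph, reachable from Hall: {Hall, C4, StairC, StairA}.
Min-cut edges: C4→Lobby (5), StairC→Lobby (7), StairA→Lobby (5); capacity 5 + 7 + 5 = 17.
This cut is saturated, so no flow can exceed 17.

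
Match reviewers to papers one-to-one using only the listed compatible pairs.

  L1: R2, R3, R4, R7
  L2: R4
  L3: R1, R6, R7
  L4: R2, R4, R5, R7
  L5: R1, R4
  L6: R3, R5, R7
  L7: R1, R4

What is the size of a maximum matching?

6

Unit-capacity flow: source→left, listed edges, right→sink; max matching = max flow.
Augmenting path L1→R2 (+1); matched 1.
Augmenting path L2→R4 (+1); matched 2.
Augmenting path L3→R1 (+1); matched 3.
Augmenting path L4→R5 (+1); matched 4.
Augmenting path L6→R3 (+1); matched 5.
Augmenting path L5→R1→L3→R6 (+1); matched 6.
No augmenting path remains; maximum matching = 6.
König certificate: {L1, L3, L4, L6, R1, R4} is a vertex cover of size 6 (every listed pair touches it), so no matching can be larger.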